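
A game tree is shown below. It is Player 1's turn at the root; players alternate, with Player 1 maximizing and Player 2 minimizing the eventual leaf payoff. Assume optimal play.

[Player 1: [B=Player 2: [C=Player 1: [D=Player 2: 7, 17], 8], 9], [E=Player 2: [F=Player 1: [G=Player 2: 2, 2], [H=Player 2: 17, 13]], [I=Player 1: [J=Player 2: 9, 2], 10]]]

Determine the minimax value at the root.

10

D (Player 2): min(7, 17) = 7
C (Player 1): max(7, 8) = 8
B (Player 2): min(8, 9) = 8
G (Player 2): min(2, 2) = 2
H (Player 2): min(17, 13) = 13
F (Player 1): max(2, 13) = 13
J (Player 2): min(9, 2) = 2
I (Player 1): max(2, 10) = 10
E (Player 2): min(13, 10) = 10
Root (Player 1): max(8, 10) = 10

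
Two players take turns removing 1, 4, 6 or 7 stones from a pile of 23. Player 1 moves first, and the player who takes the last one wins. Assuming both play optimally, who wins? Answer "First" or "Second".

Second

Mark each pile size as W (mover wins) or L (mover loses):
i:   0  1  2  3  4  5  6  7  8  9 10 11 12 13 14 15 16 17 18 19 20 21 22 23
     L  W  L  W  W  L  W  W  W  W  L  W  W  L  W  L  W  W  L  W  W  W  W  L
Position 23 is L, so the second player wins.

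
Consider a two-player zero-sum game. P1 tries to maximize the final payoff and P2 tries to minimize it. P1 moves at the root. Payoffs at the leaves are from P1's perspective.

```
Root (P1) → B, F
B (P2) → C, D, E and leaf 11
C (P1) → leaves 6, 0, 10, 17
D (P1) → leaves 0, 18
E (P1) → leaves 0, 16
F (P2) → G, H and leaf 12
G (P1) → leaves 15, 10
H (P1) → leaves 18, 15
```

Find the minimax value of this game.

C (P1): max(6, 0, 10, 17) = 17
D (P1): max(0, 18) = 18
E (P1): max(0, 16) = 16
B (P2): min(17, 18, 16, 11) = 11
G (P1): max(15, 10) = 15
H (P1): max(18, 15) = 18
F (P2): min(15, 18, 12) = 12
Root (P1): max(11, 12) = 12

12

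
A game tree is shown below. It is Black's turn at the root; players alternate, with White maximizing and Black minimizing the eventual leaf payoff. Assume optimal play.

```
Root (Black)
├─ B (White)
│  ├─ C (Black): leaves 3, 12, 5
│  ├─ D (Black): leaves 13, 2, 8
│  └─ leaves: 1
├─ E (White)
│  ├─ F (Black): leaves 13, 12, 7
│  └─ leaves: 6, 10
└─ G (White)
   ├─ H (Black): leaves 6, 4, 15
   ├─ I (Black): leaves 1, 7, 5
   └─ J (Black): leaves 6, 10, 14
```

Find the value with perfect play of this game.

3

C (Black): min(3, 12, 5) = 3
D (Black): min(13, 2, 8) = 2
B (White): max(3, 2, 1) = 3
F (Black): min(13, 12, 7) = 7
E (White): max(7, 6, 10) = 10
H (Black): min(6, 4, 15) = 4
I (Black): min(1, 7, 5) = 1
J (Black): min(6, 10, 14) = 6
G (White): max(4, 1, 6) = 6
Root (Black): min(3, 10, 6) = 3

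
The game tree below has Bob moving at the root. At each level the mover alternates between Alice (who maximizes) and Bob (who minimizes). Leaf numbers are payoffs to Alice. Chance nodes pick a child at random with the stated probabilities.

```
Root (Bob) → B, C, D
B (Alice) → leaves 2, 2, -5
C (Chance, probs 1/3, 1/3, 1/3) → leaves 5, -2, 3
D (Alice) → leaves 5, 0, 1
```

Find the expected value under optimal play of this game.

B (Alice): max(2, 2, -5) = 2
C (Chance): 1/3·5 + 1/3·-2 + 1/3·3 = 2
D (Alice): max(5, 0, 1) = 5
Root (Bob): min(2, 2, 5) = 2

2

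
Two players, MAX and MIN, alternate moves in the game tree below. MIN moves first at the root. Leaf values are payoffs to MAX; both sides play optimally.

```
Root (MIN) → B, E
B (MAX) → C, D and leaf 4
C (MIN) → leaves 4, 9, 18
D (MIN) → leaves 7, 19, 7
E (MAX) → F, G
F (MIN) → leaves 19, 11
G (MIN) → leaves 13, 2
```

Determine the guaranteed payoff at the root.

C (MIN): min(4, 9, 18) = 4
D (MIN): min(7, 19, 7) = 7
B (MAX): max(4, 7, 4) = 7
F (MIN): min(19, 11) = 11
G (MIN): min(13, 2) = 2
E (MAX): max(11, 2) = 11
Root (MIN): min(7, 11) = 7

7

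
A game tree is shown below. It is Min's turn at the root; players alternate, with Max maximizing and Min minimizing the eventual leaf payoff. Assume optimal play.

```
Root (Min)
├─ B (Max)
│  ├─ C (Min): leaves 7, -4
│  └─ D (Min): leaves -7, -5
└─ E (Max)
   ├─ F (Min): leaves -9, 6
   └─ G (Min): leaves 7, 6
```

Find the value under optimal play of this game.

C (Min): min(7, -4) = -4
D (Min): min(-7, -5) = -7
B (Max): max(-4, -7) = -4
F (Min): min(-9, 6) = -9
G (Min): min(7, 6) = 6
E (Max): max(-9, 6) = 6
Root (Min): min(-4, 6) = -4

-4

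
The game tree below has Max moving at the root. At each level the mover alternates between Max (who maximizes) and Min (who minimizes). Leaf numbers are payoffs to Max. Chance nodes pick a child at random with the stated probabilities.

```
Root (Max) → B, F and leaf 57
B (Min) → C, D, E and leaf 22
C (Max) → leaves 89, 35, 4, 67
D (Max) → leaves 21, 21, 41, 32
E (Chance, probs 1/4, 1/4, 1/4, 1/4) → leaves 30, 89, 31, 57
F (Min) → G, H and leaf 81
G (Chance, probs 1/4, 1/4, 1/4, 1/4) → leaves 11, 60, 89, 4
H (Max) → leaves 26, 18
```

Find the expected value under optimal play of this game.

C (Max): max(89, 35, 4, 67) = 89
D (Max): max(21, 21, 41, 32) = 41
E (Chance): 1/4·30 + 1/4·89 + 1/4·31 + 1/4·57 = 51.75
B (Min): min(89, 41, 51.75, 22) = 22
G (Chance): 1/4·11 + 1/4·60 + 1/4·89 + 1/4·4 = 41
H (Max): max(26, 18) = 26
F (Min): min(41, 26, 81) = 26
Root (Max): max(22, 26, 57) = 57

57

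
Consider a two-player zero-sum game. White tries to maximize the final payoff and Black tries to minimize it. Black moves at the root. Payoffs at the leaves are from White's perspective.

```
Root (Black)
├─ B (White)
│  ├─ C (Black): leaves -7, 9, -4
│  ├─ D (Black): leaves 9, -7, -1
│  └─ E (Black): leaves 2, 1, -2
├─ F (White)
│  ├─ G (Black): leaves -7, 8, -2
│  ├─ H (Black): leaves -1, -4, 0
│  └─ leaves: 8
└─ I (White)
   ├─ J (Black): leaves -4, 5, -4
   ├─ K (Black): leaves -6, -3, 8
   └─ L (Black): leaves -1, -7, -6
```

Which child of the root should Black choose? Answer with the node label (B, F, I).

I

C (Black): min(-7, 9, -4) = -7
D (Black): min(9, -7, -1) = -7
E (Black): min(2, 1, -2) = -2
B (White): max(-7, -7, -2) = -2
G (Black): min(-7, 8, -2) = -7
H (Black): min(-1, -4, 0) = -4
F (White): max(-7, -4, 8) = 8
J (Black): min(-4, 5, -4) = -4
K (Black): min(-6, -3, 8) = -6
L (Black): min(-1, -7, -6) = -7
I (White): max(-4, -6, -7) = -4
Root (Black): min(-2, 8, -4) = -4
Black picks the child with the lowest value: I (value -4).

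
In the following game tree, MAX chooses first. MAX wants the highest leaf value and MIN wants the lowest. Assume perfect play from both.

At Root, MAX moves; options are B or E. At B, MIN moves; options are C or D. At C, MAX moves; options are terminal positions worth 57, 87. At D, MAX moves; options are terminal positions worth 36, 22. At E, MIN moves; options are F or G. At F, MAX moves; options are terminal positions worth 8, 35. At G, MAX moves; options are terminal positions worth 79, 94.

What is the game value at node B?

C: max(57, 87) = 87
D: max(36, 22) = 36
B: min(87, 36) = 36

36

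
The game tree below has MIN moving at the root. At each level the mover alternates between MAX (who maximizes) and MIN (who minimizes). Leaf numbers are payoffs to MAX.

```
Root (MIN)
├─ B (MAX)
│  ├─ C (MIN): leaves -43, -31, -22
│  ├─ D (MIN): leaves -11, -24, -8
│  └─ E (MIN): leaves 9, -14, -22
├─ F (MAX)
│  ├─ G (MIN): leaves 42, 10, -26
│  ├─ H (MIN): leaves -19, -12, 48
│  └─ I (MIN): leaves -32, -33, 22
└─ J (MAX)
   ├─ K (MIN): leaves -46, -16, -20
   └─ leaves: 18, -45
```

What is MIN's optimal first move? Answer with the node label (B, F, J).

C (MIN): min(-43, -31, -22) = -43
D (MIN): min(-11, -24, -8) = -24
E (MIN): min(9, -14, -22) = -22
B (MAX): max(-43, -24, -22) = -22
G (MIN): min(42, 10, -26) = -26
H (MIN): min(-19, -12, 48) = -19
I (MIN): min(-32, -33, 22) = -33
F (MAX): max(-26, -19, -33) = -19
K (MIN): min(-46, -16, -20) = -46
J (MAX): max(-46, 18, -45) = 18
Root (MIN): min(-22, -19, 18) = -22
MIN picks the child with the lowest value: B (value -22).

B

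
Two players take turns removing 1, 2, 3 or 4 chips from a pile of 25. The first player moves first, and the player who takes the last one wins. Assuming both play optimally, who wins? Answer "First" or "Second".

W/L table (W = player to move can force a win):
i:   0  1  2  3  4  5  6  7  8  9 10 11 12 13 14 15 16 17 18 19 20 21 22 23 24 25
     L  W  W  W  W  L  W  W  W  W  L  W  W  W  W  L  W  W  W  W  L  W  W  W  W  L
Position 25 is L, so the second player wins.

Second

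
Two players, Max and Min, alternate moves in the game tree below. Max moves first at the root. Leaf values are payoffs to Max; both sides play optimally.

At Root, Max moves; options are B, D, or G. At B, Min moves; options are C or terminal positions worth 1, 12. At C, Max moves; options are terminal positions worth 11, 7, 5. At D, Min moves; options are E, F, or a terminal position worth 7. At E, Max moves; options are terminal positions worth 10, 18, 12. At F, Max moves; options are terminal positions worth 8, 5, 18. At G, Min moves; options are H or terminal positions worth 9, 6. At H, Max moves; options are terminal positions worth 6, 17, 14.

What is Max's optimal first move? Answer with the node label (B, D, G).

C (Max): max(11, 7, 5) = 11
B (Min): min(11, 1, 12) = 1
E (Max): max(10, 18, 12) = 18
F (Max): max(8, 5, 18) = 18
D (Min): min(18, 18, 7) = 7
H (Max): max(6, 17, 14) = 17
G (Min): min(17, 9, 6) = 6
Root (Max): max(1, 7, 6) = 7
Max picks the child with the highest value: D (value 7).

D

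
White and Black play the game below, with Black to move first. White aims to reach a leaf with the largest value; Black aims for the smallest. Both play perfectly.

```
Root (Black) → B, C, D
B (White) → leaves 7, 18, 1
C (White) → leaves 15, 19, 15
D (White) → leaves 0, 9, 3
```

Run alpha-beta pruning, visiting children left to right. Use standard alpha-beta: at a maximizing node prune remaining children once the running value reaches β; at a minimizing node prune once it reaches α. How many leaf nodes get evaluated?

8

B [α=-∞,β=+∞]: v=18
C [α=-∞,β=18]: v=19 after child 2 ≥ β → β-cutoff, skip 1
D [α=-∞,β=18]: v=9
Root [α=-∞,β=+∞]: v=9
Leaves evaluated: 8 of 9.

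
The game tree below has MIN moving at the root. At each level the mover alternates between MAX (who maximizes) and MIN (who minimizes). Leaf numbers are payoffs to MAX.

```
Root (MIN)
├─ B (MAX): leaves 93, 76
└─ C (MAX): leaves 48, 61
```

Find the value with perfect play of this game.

61

B (MAX): max(93, 76) = 93
C (MAX): max(48, 61) = 61
Root (MIN): min(93, 61) = 61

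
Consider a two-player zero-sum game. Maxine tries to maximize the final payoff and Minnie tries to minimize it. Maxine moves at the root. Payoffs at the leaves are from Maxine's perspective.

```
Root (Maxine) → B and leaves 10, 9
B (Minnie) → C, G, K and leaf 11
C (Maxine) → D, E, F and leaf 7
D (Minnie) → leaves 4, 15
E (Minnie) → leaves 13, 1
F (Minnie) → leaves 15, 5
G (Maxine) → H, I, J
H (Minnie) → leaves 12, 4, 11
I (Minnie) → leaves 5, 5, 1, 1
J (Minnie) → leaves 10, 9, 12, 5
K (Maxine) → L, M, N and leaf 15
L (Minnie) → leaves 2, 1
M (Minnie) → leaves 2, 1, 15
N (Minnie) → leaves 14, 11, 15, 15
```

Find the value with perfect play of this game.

D (Minnie): min(4, 15) = 4
E (Minnie): min(13, 1) = 1
F (Minnie): min(15, 5) = 5
C (Maxine): max(4, 1, 5, 7) = 7
H (Minnie): min(12, 4, 11) = 4
I (Minnie): min(5, 5, 1, 1) = 1
J (Minnie): min(10, 9, 12, 5) = 5
G (Maxine): max(4, 1, 5) = 5
L (Minnie): min(2, 1) = 1
M (Minnie): min(2, 1, 15) = 1
N (Minnie): min(14, 11, 15, 15) = 11
K (Maxine): max(1, 1, 11, 15) = 15
B (Minnie): min(7, 5, 15, 11) = 5
Root (Maxine): max(5, 10, 9) = 10

10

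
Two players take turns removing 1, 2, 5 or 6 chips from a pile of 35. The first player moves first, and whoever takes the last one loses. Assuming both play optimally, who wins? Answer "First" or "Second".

W/L table (W = player to move can force a win):
i:   0  1  2  3  4  5  6  7  8  9 10 11 12 13 14 15 16 17 18 19 20 21 22 23 24 25 26 27 28 29 30 31 32 33 34 35
     W  L  W  W  L  W  W  W  L  W  W  L  W  W  W  L  W  W  L  W  W  W  L  W  W  L  W  W  W  L  W  W  L  W  W  W
Position 35 is W, so the first player wins.

First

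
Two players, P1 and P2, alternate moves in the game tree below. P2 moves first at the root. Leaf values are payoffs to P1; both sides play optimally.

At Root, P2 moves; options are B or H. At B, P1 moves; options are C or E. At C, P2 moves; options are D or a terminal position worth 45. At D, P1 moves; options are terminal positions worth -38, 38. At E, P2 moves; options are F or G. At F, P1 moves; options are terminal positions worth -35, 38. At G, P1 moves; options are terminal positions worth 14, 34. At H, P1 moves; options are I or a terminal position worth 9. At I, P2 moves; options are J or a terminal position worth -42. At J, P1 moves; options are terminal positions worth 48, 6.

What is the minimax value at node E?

F: max(-35, 38) = 38
G: max(14, 34) = 34
E: min(38, 34) = 34

34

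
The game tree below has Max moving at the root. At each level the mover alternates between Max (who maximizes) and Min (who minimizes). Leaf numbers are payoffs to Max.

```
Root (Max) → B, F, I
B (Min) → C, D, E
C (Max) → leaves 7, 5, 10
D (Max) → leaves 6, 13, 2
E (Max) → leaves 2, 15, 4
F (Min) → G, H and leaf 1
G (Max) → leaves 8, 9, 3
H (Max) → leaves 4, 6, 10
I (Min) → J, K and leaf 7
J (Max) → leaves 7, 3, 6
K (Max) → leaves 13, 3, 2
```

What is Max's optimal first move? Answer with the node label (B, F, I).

C (Max): max(7, 5, 10) = 10
D (Max): max(6, 13, 2) = 13
E (Max): max(2, 15, 4) = 15
B (Min): min(10, 13, 15) = 10
G (Max): max(8, 9, 3) = 9
H (Max): max(4, 6, 10) = 10
F (Min): min(9, 10, 1) = 1
J (Max): max(7, 3, 6) = 7
K (Max): max(13, 3, 2) = 13
I (Min): min(7, 13, 7) = 7
Root (Max): max(10, 1, 7) = 10
Max picks the child with the highest value: B (value 10).

B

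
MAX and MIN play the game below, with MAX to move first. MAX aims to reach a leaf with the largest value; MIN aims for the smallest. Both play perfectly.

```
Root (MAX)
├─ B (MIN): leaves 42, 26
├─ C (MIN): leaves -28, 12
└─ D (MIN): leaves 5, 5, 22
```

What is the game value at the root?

26

B (MIN): min(42, 26) = 26
C (MIN): min(-28, 12) = -28
D (MIN): min(5, 5, 22) = 5
Root (MAX): max(26, -28, 5) = 26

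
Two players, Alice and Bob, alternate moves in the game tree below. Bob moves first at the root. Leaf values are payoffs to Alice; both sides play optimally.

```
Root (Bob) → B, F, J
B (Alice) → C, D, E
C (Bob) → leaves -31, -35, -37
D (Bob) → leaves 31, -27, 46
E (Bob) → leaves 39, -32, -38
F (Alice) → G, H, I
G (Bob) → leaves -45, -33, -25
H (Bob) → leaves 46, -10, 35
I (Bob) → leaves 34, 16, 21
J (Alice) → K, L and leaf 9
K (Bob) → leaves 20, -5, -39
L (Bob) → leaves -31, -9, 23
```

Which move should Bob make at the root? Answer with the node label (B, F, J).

C (Bob): min(-31, -35, -37) = -37
D (Bob): min(31, -27, 46) = -27
E (Bob): min(39, -32, -38) = -38
B (Alice): max(-37, -27, -38) = -27
G (Bob): min(-45, -33, -25) = -45
H (Bob): min(46, -10, 35) = -10
I (Bob): min(34, 16, 21) = 16
F (Alice): max(-45, -10, 16) = 16
K (Bob): min(20, -5, -39) = -39
L (Bob): min(-31, -9, 23) = -31
J (Alice): max(-39, -31, 9) = 9
Root (Bob): min(-27, 16, 9) = -27
Bob picks the child with the lowest value: B (value -27).

B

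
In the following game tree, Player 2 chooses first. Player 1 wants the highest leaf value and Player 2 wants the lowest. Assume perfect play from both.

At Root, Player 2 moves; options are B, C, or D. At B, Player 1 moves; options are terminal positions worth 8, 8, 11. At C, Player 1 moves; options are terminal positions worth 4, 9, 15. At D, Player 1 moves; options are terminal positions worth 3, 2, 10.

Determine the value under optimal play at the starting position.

10

B (Player 1): max(8, 8, 11) = 11
C (Player 1): max(4, 9, 15) = 15
D (Player 1): max(3, 2, 10) = 10
Root (Player 2): min(11, 15, 10) = 10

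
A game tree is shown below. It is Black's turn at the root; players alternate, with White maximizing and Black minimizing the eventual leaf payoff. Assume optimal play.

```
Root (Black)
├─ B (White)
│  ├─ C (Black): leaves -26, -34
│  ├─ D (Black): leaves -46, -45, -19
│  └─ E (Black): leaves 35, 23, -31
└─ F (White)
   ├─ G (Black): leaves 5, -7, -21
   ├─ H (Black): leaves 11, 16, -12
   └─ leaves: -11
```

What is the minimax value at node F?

-11

G: min(5, -7, -21) = -21
H: min(11, 16, -12) = -12
F: max(-21, -12, -11) = -11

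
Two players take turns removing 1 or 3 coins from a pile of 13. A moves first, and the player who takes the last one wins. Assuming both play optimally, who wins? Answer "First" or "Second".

First

W/L table (W = player to move can force a win):
i:   0  1  2  3  4  5  6  7  8  9 10 11 12 13
     L  W  L  W  L  W  L  W  L  W  L  W  L  W
Position 13 is W, so the first player wins.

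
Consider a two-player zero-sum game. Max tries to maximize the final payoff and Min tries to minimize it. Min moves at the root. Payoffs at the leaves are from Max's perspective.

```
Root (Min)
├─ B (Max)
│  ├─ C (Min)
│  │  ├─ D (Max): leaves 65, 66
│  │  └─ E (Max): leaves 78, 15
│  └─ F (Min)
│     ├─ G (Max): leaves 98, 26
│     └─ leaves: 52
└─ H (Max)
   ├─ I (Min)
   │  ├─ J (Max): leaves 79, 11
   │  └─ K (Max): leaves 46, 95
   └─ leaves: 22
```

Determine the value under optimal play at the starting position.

66

D (Max): max(65, 66) = 66
E (Max): max(78, 15) = 78
C (Min): min(66, 78) = 66
G (Max): max(98, 26) = 98
F (Min): min(98, 52) = 52
B (Max): max(66, 52) = 66
J (Max): max(79, 11) = 79
K (Max): max(46, 95) = 95
I (Min): min(79, 95) = 79
H (Max): max(79, 22) = 79
Root (Min): min(66, 79) = 66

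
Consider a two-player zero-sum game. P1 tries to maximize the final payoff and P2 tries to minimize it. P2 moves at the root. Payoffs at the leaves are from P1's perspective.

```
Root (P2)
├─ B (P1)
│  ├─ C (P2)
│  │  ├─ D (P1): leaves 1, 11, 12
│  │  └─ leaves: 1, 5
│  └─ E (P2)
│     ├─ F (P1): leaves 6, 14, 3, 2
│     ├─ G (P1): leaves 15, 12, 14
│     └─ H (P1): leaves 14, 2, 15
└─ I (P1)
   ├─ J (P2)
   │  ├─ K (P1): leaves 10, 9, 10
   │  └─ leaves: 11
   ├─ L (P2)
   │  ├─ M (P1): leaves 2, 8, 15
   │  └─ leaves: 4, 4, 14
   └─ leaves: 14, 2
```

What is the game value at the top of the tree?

14

D (P1): max(1, 11, 12) = 12
C (P2): min(12, 1, 5) = 1
F (P1): max(6, 14, 3, 2) = 14
G (P1): max(15, 12, 14) = 15
H (P1): max(14, 2, 15) = 15
E (P2): min(14, 15, 15) = 14
B (P1): max(1, 14) = 14
K (P1): max(10, 9, 10) = 10
J (P2): min(10, 11) = 10
M (P1): max(2, 8, 15) = 15
L (P2): min(15, 4, 4, 14) = 4
I (P1): max(10, 4, 14, 2) = 14
Root (P2): min(14, 14) = 14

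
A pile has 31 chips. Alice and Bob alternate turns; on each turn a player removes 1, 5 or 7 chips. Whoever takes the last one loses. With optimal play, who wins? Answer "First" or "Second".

W/L table (W = player to move can force a win):
i:   0  1  2  3  4  5  6  7  8  9 10 11 12 13 14 15 16 17 18 19 20 21 22 23 24 25 26 27 28 29 30 31
     W  L  W  L  W  L  W  L  W  L  W  L  W  L  W  L  W  L  W  L  W  L  W  L  W  L  W  L  W  L  W  L
Position 31 is L, so the second player wins.

Second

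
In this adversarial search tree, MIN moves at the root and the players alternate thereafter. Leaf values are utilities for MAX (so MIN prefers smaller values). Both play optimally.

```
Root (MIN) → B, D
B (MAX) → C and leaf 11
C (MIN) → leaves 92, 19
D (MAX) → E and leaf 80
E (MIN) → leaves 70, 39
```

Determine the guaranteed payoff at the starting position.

C (MIN): min(92, 19) = 19
B (MAX): max(19, 11) = 19
E (MIN): min(70, 39) = 39
D (MAX): max(39, 80) = 80
Root (MIN): min(19, 80) = 19

19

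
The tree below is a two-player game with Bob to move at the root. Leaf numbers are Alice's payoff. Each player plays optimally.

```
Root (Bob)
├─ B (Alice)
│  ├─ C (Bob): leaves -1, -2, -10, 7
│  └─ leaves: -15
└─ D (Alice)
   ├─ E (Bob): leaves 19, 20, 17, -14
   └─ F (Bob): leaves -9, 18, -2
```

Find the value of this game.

-10

C (Bob): min(-1, -2, -10, 7) = -10
B (Alice): max(-10, -15) = -10
E (Bob): min(19, 20, 17, -14) = -14
F (Bob): min(-9, 18, -2) = -9
D (Alice): max(-14, -9) = -9
Root (Bob): min(-10, -9) = -10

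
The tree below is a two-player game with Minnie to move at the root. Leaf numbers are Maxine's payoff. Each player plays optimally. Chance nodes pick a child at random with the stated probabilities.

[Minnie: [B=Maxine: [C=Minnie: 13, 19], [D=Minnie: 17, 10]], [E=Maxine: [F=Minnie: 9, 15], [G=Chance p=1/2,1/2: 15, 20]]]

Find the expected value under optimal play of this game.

C (Minnie): min(13, 19) = 13
D (Minnie): min(17, 10) = 10
B (Maxine): max(13, 10) = 13
F (Minnie): min(9, 15) = 9
G (Chance): 1/2·15 + 1/2·20 = 17.5
E (Maxine): max(9, 17.5) = 17.5
Root (Minnie): min(13, 17.5) = 13

13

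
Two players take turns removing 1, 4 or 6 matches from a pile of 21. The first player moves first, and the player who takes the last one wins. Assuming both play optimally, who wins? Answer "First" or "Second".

Compute winning (W) and losing (L) positions by backward induction:
i:   0  1  2  3  4  5  6  7  8  9 10 11 12 13 14 15 16 17 18 19 20 21
     L  W  L  W  W  L  W  L  W  W  L  W  L  W  W  L  W  L  W  W  L  W
Position 21 is W, so the first player wins.

First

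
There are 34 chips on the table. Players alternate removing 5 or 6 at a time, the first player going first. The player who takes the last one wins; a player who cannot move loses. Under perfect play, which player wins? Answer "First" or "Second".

Second

Mark each pile size as W (mover wins) or L (mover loses):
i:   0  1  2  3  4  5  6  7  8  9 10 11 12 13 14 15 16 17 18 19 20 21 22 23 24 25 26 27 28 29 30 31 32 33 34
     L  L  L  L  L  W  W  W  W  W  W  L  L  L  L  L  W  W  W  W  W  W  L  L  L  L  L  W  W  W  W  W  W  L  L
Position 34 is L, so the second player wins.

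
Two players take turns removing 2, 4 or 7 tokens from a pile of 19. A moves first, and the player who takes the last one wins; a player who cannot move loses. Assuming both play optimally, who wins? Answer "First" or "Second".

Mark each pile size as W (mover wins) or L (mover loses):
i:   0  1  2  3  4  5  6  7  8  9 10 11 12 13 14 15 16 17 18 19
     L  L  W  W  W  W  L  W  W  L  W  W  L  W  W  L  W  W  L  W
Position 19 is W, so the first player wins.

First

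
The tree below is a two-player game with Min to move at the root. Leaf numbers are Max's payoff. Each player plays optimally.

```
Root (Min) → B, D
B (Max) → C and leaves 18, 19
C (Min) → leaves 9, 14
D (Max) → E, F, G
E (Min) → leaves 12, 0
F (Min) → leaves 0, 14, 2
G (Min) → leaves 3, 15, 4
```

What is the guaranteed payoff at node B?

19

C: min(9, 14) = 9
B: max(9, 18, 19) = 19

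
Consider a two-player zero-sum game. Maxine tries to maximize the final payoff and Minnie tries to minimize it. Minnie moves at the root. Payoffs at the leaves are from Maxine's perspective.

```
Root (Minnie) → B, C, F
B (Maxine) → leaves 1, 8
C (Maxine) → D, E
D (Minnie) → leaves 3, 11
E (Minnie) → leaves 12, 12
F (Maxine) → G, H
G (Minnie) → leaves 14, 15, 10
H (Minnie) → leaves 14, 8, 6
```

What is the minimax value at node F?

G: min(14, 15, 10) = 10
H: min(14, 8, 6) = 6
F: max(10, 6) = 10

10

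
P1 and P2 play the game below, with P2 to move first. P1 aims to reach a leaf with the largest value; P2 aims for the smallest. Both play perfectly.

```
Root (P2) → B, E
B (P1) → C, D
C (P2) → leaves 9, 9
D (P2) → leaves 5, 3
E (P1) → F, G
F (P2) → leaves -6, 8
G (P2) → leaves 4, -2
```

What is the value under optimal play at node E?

F: min(-6, 8) = -6
G: min(4, -2) = -2
E: max(-6, -2) = -2

-2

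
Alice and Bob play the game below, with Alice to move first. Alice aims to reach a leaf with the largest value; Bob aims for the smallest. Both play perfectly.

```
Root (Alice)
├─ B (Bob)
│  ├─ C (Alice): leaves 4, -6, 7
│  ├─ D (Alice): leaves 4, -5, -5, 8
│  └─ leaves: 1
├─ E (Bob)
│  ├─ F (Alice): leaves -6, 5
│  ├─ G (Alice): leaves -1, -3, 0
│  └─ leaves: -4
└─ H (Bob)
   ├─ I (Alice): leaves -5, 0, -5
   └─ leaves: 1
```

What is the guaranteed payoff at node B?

1

C: max(4, -6, 7) = 7
D: max(4, -5, -5, 8) = 8
B: min(7, 8, 1) = 1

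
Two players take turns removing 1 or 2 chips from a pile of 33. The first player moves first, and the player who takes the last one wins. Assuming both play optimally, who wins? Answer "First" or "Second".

Second

W/L table (W = player to move can force a win):
i:   0  1  2  3  4  5  6  7  8  9 10 11 12 13 14 15 16 17 18 19 20 21 22 23 24 25 26 27 28 29 30 31 32 33
     L  W  W  L  W  W  L  W  W  L  W  W  L  W  W  L  W  W  L  W  W  L  W  W  L  W  W  L  W  W  L  W  W  L
Position 33 is L, so the second player wins.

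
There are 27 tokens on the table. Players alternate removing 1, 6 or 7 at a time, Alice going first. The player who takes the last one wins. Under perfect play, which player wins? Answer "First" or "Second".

First

Positions where the player to move wins (W) vs loses (L):
i:   0  1  2  3  4  5  6  7  8  9 10 11 12 13 14 15 16 17 18 19 20 21 22 23 24 25 26 27
     L  W  L  W  L  W  W  W  W  W  W  W  L  W  L  W  L  W  W  W  W  W  W  W  L  W  L  W
Position 27 is W, so the first player wins.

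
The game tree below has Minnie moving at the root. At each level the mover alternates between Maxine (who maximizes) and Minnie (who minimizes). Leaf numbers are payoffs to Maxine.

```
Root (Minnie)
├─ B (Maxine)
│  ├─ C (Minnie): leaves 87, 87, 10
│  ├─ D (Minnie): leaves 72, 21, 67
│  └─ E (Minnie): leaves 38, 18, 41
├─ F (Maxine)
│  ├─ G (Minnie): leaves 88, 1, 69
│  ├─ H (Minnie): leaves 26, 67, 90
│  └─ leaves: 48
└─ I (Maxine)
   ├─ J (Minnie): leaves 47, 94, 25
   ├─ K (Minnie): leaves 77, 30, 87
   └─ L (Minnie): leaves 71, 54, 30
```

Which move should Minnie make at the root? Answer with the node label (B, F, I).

C (Minnie): min(87, 87, 10) = 10
D (Minnie): min(72, 21, 67) = 21
E (Minnie): min(38, 18, 41) = 18
B (Maxine): max(10, 21, 18) = 21
G (Minnie): min(88, 1, 69) = 1
H (Minnie): min(26, 67, 90) = 26
F (Maxine): max(1, 26, 48) = 48
J (Minnie): min(47, 94, 25) = 25
K (Minnie): min(77, 30, 87) = 30
L (Minnie): min(71, 54, 30) = 30
I (Maxine): max(25, 30, 30) = 30
Root (Minnie): min(21, 48, 30) = 21
Minnie picks the child with the lowest value: B (value 21).

B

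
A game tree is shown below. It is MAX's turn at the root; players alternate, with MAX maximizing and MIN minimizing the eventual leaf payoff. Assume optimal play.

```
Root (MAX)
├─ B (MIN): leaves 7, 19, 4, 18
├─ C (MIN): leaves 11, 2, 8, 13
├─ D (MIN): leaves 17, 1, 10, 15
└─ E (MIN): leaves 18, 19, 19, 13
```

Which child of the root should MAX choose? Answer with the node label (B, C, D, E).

E

B (MIN): min(7, 19, 4, 18) = 4
C (MIN): min(11, 2, 8, 13) = 2
D (MIN): min(17, 1, 10, 15) = 1
E (MIN): min(18, 19, 19, 13) = 13
Root (MAX): max(4, 2, 1, 13) = 13
MAX picks the child with the highest value: E (value 13).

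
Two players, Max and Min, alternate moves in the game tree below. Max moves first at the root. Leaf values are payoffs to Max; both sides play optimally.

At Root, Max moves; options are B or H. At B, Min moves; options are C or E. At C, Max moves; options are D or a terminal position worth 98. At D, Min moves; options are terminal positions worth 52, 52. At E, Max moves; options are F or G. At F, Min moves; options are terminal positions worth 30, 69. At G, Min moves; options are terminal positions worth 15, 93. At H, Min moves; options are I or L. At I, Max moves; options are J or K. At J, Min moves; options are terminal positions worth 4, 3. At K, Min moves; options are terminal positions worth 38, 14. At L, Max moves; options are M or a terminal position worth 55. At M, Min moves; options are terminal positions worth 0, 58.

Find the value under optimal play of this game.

30

D (Min): min(52, 52) = 52
C (Max): max(52, 98) = 98
F (Min): min(30, 69) = 30
G (Min): min(15, 93) = 15
E (Max): max(30, 15) = 30
B (Min): min(98, 30) = 30
J (Min): min(4, 3) = 3
K (Min): min(38, 14) = 14
I (Max): max(3, 14) = 14
M (Min): min(0, 58) = 0
L (Max): max(0, 55) = 55
H (Min): min(14, 55) = 14
Root (Max): max(30, 14) = 30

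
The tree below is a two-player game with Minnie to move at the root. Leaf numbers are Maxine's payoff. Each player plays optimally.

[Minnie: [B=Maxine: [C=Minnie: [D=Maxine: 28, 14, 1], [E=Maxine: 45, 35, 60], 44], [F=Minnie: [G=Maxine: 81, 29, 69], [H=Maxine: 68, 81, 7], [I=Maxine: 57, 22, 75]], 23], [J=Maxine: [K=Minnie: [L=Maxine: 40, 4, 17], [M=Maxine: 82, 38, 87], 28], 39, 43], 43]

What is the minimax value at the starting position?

D (Maxine): max(28, 14, 1) = 28
E (Maxine): max(45, 35, 60) = 60
C (Minnie): min(28, 60, 44) = 28
G (Maxine): max(81, 29, 69) = 81
H (Maxine): max(68, 81, 7) = 81
I (Maxine): max(57, 22, 75) = 75
F (Minnie): min(81, 81, 75) = 75
B (Maxine): max(28, 75, 23) = 75
L (Maxine): max(40, 4, 17) = 40
M (Maxine): max(82, 38, 87) = 87
K (Minnie): min(40, 87, 28) = 28
J (Maxine): max(28, 39, 43) = 43
Root (Minnie): min(75, 43, 43) = 43

43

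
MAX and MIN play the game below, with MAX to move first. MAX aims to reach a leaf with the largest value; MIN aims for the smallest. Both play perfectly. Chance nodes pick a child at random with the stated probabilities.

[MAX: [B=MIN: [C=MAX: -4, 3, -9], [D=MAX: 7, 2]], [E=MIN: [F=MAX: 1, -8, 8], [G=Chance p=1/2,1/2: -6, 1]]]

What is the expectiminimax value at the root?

3

C (MAX): max(-4, 3, -9) = 3
D (MAX): max(7, 2) = 7
B (MIN): min(3, 7) = 3
F (MAX): max(1, -8, 8) = 8
G (Chance): 1/2·-6 + 1/2·1 = -2.5
E (MIN): min(8, -2.5) = -2.5
Root (MAX): max(3, -2.5) = 3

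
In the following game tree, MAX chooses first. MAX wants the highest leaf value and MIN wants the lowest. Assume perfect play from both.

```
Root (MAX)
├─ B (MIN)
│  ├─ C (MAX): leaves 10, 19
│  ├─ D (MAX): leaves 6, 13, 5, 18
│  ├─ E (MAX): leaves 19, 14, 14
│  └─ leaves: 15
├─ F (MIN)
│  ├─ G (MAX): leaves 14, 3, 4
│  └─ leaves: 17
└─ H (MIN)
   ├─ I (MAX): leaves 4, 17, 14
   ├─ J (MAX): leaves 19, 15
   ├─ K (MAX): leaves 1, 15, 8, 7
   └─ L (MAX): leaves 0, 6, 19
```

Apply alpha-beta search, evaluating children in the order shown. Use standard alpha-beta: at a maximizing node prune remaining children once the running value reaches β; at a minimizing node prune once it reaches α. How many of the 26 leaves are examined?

C [α=-∞,β=+∞]: v=19
D [α=-∞,β=19]: v=18
E [α=-∞,β=18]: v=19 after child 1 ≥ β → β-cutoff, skip 2
B [α=-∞,β=+∞]: v=15
G [α=15,β=+∞]: v=14
F [α=15,β=+∞]: v=14 after child 1 ≤ α → α-cutoff, skip 1
I [α=15,β=+∞]: v=17
J [α=15,β=17]: v=19 after child 1 ≥ β → β-cutoff, skip 1
K [α=15,β=17]: v=15
H [α=15,β=+∞]: v=15 after child 3 ≤ α → α-cutoff, skip 1
Root [α=-∞,β=+∞]: v=15
Leaves evaluated: 19 of 26.

19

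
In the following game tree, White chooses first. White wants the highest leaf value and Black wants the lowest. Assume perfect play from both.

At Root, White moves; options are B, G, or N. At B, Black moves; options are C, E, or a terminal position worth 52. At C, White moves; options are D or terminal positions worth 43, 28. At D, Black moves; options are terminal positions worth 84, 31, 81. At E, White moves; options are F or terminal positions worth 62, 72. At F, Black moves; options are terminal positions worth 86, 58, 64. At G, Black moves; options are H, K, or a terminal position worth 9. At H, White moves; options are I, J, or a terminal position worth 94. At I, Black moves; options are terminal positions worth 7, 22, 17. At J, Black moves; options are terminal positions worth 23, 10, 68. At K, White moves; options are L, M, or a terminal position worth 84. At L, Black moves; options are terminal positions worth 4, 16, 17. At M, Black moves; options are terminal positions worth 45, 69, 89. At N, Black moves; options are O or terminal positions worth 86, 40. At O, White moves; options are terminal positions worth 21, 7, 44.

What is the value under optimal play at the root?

D (Black): min(84, 31, 81) = 31
C (White): max(31, 43, 28) = 43
F (Black): min(86, 58, 64) = 58
E (White): max(58, 62, 72) = 72
B (Black): min(43, 72, 52) = 43
I (Black): min(7, 22, 17) = 7
J (Black): min(23, 10, 68) = 10
H (White): max(7, 10, 94) = 94
L (Black): min(4, 16, 17) = 4
M (Black): min(45, 69, 89) = 45
K (White): max(4, 45, 84) = 84
G (Black): min(94, 84, 9) = 9
O (White): max(21, 7, 44) = 44
N (Black): min(44, 86, 40) = 40
Root (White): max(43, 9, 40) = 43

43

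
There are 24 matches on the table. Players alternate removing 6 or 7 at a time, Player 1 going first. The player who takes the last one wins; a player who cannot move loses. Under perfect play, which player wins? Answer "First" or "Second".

First

Compute winning (W) and losing (L) positions by backward induction:
i:   0  1  2  3  4  5  6  7  8  9 10 11 12 13 14 15 16 17 18 19 20 21 22 23 24
     L  L  L  L  L  L  W  W  W  W  W  W  W  L  L  L  L  L  L  W  W  W  W  W  W
Position 24 is W, so the first player wins.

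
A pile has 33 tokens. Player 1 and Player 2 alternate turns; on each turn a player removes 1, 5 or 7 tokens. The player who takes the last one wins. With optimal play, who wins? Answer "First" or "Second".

W/L table (W = player to move can force a win):
i:   0  1  2  3  4  5  6  7  8  9 10 11 12 13 14 15 16 17 18 19 20 21 22 23 24 25 26 27 28 29 30 31 32 33
     L  W  L  W  L  W  L  W  L  W  L  W  L  W  L  W  L  W  L  W  L  W  L  W  L  W  L  W  L  W  L  W  L  W
Position 33 is W, so the first player wins.

First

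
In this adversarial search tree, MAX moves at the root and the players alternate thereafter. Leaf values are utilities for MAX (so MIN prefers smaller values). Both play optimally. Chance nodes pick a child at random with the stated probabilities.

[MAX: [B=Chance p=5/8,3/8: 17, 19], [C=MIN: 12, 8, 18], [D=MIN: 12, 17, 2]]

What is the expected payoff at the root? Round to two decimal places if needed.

17.75

B (Chance): 5/8·17 + 3/8·19 = 17.75
C (MIN): min(12, 8, 18) = 8
D (MIN): min(12, 17, 2) = 2
Root (MAX): max(17.75, 8, 2) = 17.75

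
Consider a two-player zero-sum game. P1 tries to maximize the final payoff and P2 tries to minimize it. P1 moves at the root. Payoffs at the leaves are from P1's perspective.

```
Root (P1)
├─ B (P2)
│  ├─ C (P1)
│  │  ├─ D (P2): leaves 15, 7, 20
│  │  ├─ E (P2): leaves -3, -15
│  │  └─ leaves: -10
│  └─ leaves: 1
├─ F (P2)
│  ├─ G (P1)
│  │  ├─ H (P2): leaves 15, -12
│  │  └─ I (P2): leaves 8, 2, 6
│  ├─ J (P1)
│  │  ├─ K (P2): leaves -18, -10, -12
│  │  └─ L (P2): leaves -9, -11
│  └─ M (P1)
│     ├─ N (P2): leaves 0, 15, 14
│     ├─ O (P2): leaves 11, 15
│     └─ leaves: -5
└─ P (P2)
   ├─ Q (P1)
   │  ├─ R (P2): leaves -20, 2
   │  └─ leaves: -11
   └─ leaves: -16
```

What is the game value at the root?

D (P2): min(15, 7, 20) = 7
E (P2): min(-3, -15) = -15
C (P1): max(7, -15, -10) = 7
B (P2): min(7, 1) = 1
H (P2): min(15, -12) = -12
I (P2): min(8, 2, 6) = 2
G (P1): max(-12, 2) = 2
K (P2): min(-18, -10, -12) = -18
L (P2): min(-9, -11) = -11
J (P1): max(-18, -11) = -11
N (P2): min(0, 15, 14) = 0
O (P2): min(11, 15) = 11
M (P1): max(0, 11, -5) = 11
F (P2): min(2, -11, 11) = -11
R (P2): min(-20, 2) = -20
Q (P1): max(-20, -11) = -11
P (P2): min(-11, -16) = -16
Root (P1): max(1, -11, -16) = 1

1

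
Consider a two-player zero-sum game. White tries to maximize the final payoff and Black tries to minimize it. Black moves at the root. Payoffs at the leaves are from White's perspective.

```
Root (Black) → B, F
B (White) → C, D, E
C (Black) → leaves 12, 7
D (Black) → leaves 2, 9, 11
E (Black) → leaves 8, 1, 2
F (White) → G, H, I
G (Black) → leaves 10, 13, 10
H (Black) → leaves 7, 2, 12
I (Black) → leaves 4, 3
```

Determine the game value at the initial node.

C (Black): min(12, 7) = 7
D (Black): min(2, 9, 11) = 2
E (Black): min(8, 1, 2) = 1
B (White): max(7, 2, 1) = 7
G (Black): min(10, 13, 10) = 10
H (Black): min(7, 2, 12) = 2
I (Black): min(4, 3) = 3
F (White): max(10, 2, 3) = 10
Root (Black): min(7, 10) = 7

7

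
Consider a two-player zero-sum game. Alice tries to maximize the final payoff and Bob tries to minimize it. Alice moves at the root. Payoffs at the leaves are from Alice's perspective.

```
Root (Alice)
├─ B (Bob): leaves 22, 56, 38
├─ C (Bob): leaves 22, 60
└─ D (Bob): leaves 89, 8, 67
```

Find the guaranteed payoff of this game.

22

B (Bob): min(22, 56, 38) = 22
C (Bob): min(22, 60) = 22
D (Bob): min(89, 8, 67) = 8
Root (Alice): max(22, 22, 8) = 22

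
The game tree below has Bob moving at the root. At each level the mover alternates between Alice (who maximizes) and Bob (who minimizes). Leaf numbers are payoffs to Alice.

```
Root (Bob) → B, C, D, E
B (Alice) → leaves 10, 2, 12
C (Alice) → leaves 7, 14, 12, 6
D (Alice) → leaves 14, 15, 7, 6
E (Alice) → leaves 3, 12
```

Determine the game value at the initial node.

B (Alice): max(10, 2, 12) = 12
C (Alice): max(7, 14, 12, 6) = 14
D (Alice): max(14, 15, 7, 6) = 15
E (Alice): max(3, 12) = 12
Root (Bob): min(12, 14, 15, 12) = 12

12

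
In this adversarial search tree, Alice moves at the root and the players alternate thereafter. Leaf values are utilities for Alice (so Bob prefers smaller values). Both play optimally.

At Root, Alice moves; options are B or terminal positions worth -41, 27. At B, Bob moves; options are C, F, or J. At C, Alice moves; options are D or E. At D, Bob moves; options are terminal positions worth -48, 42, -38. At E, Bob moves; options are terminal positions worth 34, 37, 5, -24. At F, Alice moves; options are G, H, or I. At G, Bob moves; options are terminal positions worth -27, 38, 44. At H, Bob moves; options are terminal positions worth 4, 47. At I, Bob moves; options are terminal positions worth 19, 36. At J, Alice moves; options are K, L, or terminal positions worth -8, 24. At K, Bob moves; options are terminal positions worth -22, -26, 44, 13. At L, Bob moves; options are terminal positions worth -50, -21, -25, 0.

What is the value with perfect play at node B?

-24

D: min(-48, 42, -38) = -48
E: min(34, 37, 5, -24) = -24
C: max(-48, -24) = -24
G: min(-27, 38, 44) = -27
H: min(4, 47) = 4
I: min(19, 36) = 19
F: max(-27, 4, 19) = 19
K: min(-22, -26, 44, 13) = -26
L: min(-50, -21, -25, 0) = -50
J: max(-26, -50, -8, 24) = 24
B: min(-24, 19, 24) = -24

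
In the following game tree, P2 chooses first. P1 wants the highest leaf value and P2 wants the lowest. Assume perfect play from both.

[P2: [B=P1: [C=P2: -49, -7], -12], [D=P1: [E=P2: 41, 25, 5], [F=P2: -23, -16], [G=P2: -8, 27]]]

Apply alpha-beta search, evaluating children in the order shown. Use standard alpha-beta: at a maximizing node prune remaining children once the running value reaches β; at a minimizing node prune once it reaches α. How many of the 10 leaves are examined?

6

C [α=-∞,β=+∞]: v=-49
B [α=-∞,β=+∞]: v=-12
E [α=-∞,β=-12]: v=5
D [α=-∞,β=-12]: v=5 after child 1 ≥ β → β-cutoff, skip 2
Root [α=-∞,β=+∞]: v=-12
Leaves evaluated: 6 of 10.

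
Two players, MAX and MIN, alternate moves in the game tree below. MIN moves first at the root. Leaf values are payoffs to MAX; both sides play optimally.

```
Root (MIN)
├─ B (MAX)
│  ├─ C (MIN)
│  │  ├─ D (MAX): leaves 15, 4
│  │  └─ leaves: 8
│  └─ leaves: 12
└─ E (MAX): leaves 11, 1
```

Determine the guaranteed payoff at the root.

D (MAX): max(15, 4) = 15
C (MIN): min(15, 8) = 8
B (MAX): max(8, 12) = 12
E (MAX): max(11, 1) = 11
Root (MIN): min(12, 11) = 11

11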